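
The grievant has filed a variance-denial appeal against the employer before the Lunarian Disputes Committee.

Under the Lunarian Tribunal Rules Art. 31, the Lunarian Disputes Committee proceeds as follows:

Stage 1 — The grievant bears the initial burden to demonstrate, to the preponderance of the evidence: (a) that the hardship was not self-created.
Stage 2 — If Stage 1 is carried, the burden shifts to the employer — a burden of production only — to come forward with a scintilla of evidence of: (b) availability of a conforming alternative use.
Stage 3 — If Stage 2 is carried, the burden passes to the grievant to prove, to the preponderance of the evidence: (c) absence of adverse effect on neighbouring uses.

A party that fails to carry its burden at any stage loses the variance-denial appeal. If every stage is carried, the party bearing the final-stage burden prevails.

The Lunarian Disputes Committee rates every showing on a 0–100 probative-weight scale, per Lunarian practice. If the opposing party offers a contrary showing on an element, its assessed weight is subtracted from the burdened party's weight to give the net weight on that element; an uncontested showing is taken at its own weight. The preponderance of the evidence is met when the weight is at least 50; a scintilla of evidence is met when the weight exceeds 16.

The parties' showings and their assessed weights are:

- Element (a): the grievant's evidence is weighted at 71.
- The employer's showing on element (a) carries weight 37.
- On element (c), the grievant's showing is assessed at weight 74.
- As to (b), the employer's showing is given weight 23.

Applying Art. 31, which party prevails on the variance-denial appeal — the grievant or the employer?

Stage 1 — burden on grievant; standard: the preponderance of the evidence (weight is at least 50).
    (a): 71 − 37 = 34 < 50 [not met]
  Stage 1 not carried; the grievant fails its burden.
So the employer prevails.

employer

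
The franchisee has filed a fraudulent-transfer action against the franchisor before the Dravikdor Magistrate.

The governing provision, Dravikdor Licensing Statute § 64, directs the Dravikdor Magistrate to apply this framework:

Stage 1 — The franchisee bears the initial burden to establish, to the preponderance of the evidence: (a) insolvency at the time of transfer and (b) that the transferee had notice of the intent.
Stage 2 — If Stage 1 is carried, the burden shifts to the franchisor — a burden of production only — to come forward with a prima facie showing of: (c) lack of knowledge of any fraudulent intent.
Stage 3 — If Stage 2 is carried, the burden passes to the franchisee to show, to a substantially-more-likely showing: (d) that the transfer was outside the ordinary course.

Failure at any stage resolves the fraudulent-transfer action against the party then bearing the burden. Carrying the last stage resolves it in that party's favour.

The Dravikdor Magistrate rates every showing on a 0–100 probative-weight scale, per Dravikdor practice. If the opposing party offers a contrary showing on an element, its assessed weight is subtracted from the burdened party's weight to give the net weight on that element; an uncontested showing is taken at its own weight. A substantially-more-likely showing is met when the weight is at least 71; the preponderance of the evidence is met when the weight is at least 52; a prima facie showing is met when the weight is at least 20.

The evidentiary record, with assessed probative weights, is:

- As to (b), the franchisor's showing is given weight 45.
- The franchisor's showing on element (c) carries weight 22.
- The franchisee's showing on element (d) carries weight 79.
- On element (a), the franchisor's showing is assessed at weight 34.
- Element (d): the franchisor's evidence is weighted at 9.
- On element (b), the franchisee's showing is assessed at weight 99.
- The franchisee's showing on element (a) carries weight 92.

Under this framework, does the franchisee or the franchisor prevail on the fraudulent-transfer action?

franchisor

Stage 1 (franchisee, the preponderance of the evidence, weight is at least 52): (a) net 92−34=58 ≥ 52 — meets; (b) net 99−45=54 ≥ 52 — meets.
  All elements met. The burden passes to the franchisor.
Stage 2 (franchisor, a prima facie showing, weight is at least 20): (c) 22 ≥ 20 — meets.
  The franchisor carries Stage 2; the franchisee now bears the burden.
Stage 3 (franchisee, a substantially-more-likely showing, weight is at least 71): (d) net 79−9=70 < 71 — fails.
  The franchisee does not carry Stage 3.
The analysis ends at Stage 3; the franchisor prevails.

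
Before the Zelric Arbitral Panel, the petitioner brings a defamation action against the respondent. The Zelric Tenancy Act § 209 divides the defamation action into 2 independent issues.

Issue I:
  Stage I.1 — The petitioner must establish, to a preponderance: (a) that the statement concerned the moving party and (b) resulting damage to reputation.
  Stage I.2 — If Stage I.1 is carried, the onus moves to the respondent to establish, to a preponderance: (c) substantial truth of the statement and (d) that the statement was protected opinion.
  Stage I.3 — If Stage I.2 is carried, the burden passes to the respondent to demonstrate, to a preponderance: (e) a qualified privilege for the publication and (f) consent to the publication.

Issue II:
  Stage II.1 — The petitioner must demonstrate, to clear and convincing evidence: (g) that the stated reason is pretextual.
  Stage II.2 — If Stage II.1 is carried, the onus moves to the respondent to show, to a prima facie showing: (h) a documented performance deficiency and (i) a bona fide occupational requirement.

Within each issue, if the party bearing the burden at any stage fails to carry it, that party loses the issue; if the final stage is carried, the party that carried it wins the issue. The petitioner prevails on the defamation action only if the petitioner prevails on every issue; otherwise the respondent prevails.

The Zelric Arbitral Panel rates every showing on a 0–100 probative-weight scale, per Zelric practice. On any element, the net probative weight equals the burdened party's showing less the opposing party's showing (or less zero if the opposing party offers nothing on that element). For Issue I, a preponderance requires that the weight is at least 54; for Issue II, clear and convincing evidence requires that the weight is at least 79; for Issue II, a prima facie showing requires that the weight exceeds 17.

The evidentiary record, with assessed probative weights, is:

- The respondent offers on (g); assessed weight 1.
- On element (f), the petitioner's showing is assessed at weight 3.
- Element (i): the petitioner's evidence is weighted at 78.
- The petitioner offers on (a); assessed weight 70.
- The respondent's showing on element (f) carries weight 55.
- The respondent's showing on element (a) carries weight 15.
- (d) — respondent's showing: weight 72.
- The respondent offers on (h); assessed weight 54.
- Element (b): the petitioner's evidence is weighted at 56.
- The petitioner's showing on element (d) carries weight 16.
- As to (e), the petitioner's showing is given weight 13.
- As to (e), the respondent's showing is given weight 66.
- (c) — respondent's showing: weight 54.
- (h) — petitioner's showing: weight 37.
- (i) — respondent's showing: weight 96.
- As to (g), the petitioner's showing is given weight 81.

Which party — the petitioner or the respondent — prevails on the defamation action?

petitioner

— Issue I —
Stage I.1 — burden on petitioner; standard: a preponderance (weight is at least 54).
    (a): 70 − 15 = 55 ≥ 54 [met]
    (b): 56 ≥ 54 [met]
  Stage I.1 is satisfied; the onus moves to the respondent.
Stage I.2 — burden on respondent; standard: a preponderance (weight is at least 54).
    (c): 54 ≥ 54 [met]
    (d): 72 − 16 = 56 ≥ 54 [met]
  Stage I.2 carried; the burden remains with the respondent.
Stage I.3 — burden on respondent; standard: a preponderance (weight is at least 54).
    (e): 66 − 13 = 53 < 54 [not met]
    (f): 55 − 3 = 52 < 54 [not met]
  Stage I.3 not carried; the respondent fails its burden.
The analysis ends at Stage I.3; the petitioner prevails on this issue.
— Issue II —
Stage II.1 — burden on petitioner; standard: clear and convincing evidence (weight is at least 79).
    (g): 81 − 1 = 80 ≥ 79 [met]
  The petitioner carries Stage II.1; the respondent now bears the burden.
Stage II.2 — burden on respondent; standard: a prima facie showing (weight exceeds 17).
    (h): 54 − 37 = 17 ≤ 17 [not met]
    (i): 96 − 78 = 18 > 17 [met]
  Stage II.2 not carried; the respondent fails its burden.
The analysis ends at Stage II.2; the petitioner prevails on this issue.
Per-issue: Issue I → petitioner; Issue II → petitioner. The petitioner must prevail on every issue; overall, the petitioner prevails.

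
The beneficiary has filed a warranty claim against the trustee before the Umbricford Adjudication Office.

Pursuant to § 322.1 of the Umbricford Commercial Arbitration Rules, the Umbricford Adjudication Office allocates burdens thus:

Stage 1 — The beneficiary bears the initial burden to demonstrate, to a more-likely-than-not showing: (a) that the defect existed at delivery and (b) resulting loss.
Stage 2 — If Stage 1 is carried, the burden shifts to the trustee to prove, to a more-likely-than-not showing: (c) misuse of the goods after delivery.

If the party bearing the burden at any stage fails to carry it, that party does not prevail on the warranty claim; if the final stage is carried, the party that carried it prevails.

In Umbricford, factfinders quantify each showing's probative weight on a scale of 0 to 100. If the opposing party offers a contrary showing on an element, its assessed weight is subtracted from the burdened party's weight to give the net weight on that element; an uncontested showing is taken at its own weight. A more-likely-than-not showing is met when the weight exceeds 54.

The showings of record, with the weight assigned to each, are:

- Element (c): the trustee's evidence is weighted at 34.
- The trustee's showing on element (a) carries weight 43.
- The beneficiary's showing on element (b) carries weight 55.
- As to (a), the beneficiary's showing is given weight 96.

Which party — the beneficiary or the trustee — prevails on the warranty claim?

At Stage 1 the beneficiary must meet a more-likely-than-not showing (weight exceeds 54): on (a) the weight is 96 less the opposing 43 gives net 53, ≤ 54, so (a) does not meet the standard; on (b) the weight is 55, which does exceed 54, so (b) meets the standard.
  Stage 1 not carried; the beneficiary fails its burden.
The trustee prevails.

trustee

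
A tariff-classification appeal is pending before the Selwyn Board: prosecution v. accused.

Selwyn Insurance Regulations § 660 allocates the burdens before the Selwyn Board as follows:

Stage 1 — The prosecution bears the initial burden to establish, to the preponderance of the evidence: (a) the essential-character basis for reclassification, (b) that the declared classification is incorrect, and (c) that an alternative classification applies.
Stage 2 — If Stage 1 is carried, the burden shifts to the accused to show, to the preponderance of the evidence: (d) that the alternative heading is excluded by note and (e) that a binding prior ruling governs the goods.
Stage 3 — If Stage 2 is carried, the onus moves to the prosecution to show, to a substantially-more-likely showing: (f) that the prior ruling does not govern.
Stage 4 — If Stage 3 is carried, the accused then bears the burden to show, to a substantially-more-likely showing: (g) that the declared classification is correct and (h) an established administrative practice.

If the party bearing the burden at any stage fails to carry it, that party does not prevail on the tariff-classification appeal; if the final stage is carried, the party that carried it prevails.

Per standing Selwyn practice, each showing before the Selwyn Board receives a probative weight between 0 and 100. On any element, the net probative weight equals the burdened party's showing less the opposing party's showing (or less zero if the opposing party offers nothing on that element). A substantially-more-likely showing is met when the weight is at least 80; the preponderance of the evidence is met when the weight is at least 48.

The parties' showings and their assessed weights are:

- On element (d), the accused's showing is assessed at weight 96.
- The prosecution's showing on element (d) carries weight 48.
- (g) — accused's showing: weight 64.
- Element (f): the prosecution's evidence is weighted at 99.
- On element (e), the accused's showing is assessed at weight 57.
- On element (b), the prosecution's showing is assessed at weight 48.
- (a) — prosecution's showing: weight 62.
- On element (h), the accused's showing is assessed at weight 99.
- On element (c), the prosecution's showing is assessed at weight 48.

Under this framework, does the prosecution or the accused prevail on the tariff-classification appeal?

At Stage 1 the prosecution must meet the preponderance of the evidence (weight is at least 48): on (a) the weight is 62, which does reach 48, so (a) meets the standard; on (b) the weight is 48, which does reach 48, so (b) meets the standard; on (c) the weight is 48, which does reach 48, so (c) meets the standard.
  Stage 1 is satisfied; the onus moves to the accused.
At Stage 2 the accused must meet the preponderance of the evidence (weight is at least 48): on (d) the weight is 96 less the opposing 48 gives net 48, which does reach 48, so (d) meets the standard; on (e) the weight is 57, ≥ 48, so (e) meets the standard.
  Stage 2 carried; the burden shifts to the prosecution.
At Stage 3 the prosecution must meet a substantially-more-likely showing (weight is at least 80): on (f) the weight is 99, which does reach 80, so (f) meets the standard.
  Stage 3 carried; the burden shifts to the accused.
At Stage 4 the accused must meet a substantially-more-likely showing (weight is at least 80): on (g) the weight is 64, which does not reach 80, so (g) does not meet the standard; on (h) the weight is 99, which does reach 80, so (h) meets the standard.
  Not every element is met, so the accused fails to carry Stage 4.
The analysis ends at Stage 4; the prosecution prevails.

prosecution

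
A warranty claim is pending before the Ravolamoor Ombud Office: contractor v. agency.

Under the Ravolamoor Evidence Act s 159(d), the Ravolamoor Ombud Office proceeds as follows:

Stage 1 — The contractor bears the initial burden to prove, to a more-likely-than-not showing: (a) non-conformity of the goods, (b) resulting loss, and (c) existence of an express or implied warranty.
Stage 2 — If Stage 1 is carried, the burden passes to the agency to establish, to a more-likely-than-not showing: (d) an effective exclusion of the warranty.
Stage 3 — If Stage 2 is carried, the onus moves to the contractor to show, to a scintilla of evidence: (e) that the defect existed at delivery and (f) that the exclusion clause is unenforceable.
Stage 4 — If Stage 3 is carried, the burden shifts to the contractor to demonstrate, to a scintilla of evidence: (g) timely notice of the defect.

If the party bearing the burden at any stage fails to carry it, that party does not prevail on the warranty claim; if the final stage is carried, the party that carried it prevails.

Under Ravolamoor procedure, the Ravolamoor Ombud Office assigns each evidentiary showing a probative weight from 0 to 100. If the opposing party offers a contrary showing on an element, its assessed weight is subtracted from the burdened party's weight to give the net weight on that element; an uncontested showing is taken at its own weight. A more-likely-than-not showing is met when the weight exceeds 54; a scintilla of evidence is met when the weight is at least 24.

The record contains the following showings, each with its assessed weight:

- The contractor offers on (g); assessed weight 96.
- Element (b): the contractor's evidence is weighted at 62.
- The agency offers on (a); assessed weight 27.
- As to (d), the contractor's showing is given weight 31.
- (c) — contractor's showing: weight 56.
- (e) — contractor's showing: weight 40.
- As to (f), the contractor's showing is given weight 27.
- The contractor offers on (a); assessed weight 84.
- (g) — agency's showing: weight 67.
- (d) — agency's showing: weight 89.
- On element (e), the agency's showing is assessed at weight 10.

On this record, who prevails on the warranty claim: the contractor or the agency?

Stage 1 (contractor, a more-likely-than-not showing, weight exceeds 54): (a) net 84−27=57 > 54 — meets; (b) 62 > 54 — meets; (c) 56 > 54 — meets.
  All elements met. The burden passes to the agency.
Stage 2 (agency, a more-likely-than-not showing, weight exceeds 54): (d) net 89−31=58 > 54 — meets.
  The agency carries Stage 2; the contractor now bears the burden.
Stage 3 (contractor, a scintilla of evidence, weight is at least 24): (e) net 40−10=30 ≥ 24 — meets; (f) 27 ≥ 24 — meets.
  Stage 3 carried; the burden remains with the contractor.
Stage 4 (contractor, a scintilla of evidence, weight is at least 24): (g) net 96−67=29 ≥ 24 — meets.
  All elements met at the final stage.
With every stage satisfied, the contractor prevails.

contractor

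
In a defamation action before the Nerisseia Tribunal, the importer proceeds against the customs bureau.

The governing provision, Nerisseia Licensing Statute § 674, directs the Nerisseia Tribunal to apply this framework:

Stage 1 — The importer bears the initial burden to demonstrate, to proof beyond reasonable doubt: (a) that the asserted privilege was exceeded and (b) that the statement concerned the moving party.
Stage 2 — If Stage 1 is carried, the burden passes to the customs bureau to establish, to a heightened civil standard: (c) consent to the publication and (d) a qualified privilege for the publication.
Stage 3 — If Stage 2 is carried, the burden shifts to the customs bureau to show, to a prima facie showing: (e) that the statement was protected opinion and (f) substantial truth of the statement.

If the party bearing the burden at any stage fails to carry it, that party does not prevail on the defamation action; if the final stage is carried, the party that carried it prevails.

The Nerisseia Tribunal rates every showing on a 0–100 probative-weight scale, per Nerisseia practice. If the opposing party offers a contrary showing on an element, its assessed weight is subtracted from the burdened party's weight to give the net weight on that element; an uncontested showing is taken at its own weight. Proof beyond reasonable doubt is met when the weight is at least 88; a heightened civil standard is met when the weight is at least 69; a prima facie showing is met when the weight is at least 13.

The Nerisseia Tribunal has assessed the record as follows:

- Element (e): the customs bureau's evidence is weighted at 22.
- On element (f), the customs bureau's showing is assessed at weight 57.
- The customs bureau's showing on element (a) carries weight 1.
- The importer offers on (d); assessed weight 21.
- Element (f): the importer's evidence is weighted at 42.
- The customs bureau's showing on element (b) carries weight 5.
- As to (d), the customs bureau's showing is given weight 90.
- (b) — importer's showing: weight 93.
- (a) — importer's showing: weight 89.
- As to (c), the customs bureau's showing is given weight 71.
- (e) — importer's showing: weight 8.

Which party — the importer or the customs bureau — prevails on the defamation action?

customs bureau

At Stage 1 the importer must meet proof beyond reasonable doubt (weight is at least 88): on (a) the weight is 89 less the opposing 1 gives net 88, ≥ 88, so (a) meets the standard; on (b) the weight is 93 less the opposing 5 gives net 88, ≥ 88, so (b) meets the standard.
  Stage 1 is satisfied; the onus moves to the customs bureau.
At Stage 2 the customs bureau must meet a heightened civil standard (weight is at least 69): on (c) the weight is 71, which does reach 69, so (c) meets the standard; on (d) the weight is 90 less the opposing 21 gives net 69, ≥ 69, so (d) meets the standard.
  Stage 2 is satisfied; the customs bureau continues to bear the burden.
At Stage 3 the customs bureau must meet a prima facie showing (weight is at least 13): on (e) the weight is 22 less the opposing 8 gives net 14, ≥ 13, so (e) meets the standard; on (f) the weight is 57 less the opposing 42 gives net 15, which does reach 13, so (f) meets the standard.
  The customs bureau carries the last stage.
Every stage carried; the customs bureau prevails.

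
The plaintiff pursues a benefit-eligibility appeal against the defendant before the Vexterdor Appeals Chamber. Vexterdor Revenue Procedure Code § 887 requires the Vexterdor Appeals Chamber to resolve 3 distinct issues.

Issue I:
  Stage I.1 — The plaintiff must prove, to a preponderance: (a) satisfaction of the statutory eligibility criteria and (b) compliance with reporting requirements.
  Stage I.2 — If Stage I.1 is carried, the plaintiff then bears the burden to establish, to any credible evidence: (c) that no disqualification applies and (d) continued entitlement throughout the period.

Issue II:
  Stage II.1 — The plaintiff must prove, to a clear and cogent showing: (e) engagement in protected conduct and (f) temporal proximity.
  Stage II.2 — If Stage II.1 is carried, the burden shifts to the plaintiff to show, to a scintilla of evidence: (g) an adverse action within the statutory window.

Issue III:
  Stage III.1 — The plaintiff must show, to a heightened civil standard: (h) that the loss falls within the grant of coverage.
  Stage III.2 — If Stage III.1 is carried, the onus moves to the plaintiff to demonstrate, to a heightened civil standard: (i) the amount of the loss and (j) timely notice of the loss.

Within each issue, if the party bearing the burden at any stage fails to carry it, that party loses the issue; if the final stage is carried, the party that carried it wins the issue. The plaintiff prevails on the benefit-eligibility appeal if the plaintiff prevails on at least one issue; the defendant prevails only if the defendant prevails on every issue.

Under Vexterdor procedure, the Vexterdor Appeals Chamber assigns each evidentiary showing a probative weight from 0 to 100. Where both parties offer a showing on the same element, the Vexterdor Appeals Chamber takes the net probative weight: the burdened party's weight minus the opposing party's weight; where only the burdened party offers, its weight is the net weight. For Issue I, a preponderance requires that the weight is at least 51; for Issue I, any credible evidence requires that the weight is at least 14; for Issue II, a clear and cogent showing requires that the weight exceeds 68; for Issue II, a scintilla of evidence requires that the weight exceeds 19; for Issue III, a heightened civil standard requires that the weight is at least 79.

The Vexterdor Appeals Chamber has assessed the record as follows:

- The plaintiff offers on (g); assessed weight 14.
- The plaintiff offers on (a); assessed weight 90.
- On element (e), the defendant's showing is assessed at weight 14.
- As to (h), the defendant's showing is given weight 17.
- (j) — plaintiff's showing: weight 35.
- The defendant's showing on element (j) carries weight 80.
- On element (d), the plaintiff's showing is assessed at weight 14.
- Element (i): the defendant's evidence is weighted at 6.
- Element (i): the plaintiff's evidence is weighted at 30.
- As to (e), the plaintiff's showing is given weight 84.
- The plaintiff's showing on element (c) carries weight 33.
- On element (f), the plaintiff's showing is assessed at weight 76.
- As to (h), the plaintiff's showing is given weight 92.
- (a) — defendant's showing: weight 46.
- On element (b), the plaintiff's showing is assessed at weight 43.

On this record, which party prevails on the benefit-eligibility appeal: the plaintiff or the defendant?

defendant

— Issue I —
At Stage I.1 the plaintiff must meet a preponderance (weight is at least 51): on (a) the weight is 90 less the opposing 46 gives net 44, which does not reach 51, so (a) does not meet the standard; on (b) the weight is 43, which does not reach 51, so (b) does not meet the standard.
  The plaintiff does not carry Stage I.1.
So the defendant prevails on this issue.
— Issue II —
Stage II.1 (plaintiff, a clear and cogent showing, weight exceeds 68): (e) net 84−14=70 > 68 — meets; (f) 76 > 68 — meets.
  All elements met. The plaintiff retains the burden for Stage II.2.
Stage II.2 (plaintiff, a scintilla of evidence, weight exceeds 19): (g) 14 ≤ 19 — fails.
  The plaintiff does not carry Stage II.2.
The analysis ends at Stage II.2; the defendant prevails on this issue.
— Issue III —
Stage III.1 — burden on plaintiff; standard: a heightened civil standard (weight is at least 79).
    (h): 92 − 17 = 75 < 79 [not met]
  Stage III.1 not carried; the plaintiff fails its burden.
The analysis ends at Stage III.1; the defendant prevails on this issue.
Per-issue: Issue I → defendant; Issue II → defendant; Issue III → defendant. The plaintiff must prevail on at least one issue; overall, the defendant prevails.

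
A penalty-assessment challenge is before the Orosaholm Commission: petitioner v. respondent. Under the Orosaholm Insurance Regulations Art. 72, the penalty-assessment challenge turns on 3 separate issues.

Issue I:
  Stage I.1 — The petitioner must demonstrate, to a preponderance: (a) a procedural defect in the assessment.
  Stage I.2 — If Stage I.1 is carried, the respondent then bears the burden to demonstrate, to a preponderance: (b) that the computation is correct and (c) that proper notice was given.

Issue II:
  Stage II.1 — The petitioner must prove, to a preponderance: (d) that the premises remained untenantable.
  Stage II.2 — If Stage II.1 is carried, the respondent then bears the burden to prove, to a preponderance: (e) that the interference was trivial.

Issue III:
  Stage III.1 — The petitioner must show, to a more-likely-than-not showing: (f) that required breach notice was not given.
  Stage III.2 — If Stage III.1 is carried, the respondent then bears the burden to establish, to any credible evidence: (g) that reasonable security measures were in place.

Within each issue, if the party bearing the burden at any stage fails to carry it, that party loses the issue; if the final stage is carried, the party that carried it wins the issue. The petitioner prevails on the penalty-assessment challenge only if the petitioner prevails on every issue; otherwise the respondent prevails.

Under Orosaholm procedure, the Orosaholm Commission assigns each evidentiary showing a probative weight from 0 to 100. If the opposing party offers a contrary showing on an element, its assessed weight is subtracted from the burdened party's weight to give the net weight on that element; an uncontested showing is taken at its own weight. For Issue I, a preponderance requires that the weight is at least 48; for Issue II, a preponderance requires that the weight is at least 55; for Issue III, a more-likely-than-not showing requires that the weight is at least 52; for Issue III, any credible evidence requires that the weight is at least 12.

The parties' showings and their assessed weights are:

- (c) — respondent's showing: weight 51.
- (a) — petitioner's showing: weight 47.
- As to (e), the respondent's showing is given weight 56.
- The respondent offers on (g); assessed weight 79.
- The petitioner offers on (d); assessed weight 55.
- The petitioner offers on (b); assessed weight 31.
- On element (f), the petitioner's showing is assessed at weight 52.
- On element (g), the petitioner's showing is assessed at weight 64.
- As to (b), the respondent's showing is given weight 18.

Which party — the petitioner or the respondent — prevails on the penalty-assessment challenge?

respondent

— Issue I —
Stage I.1 (petitioner, a preponderance, weight is at least 48): (a) 47 < 48 — fails.
  Stage I.1 not carried; the petitioner fails its burden.
So the respondent prevails on this issue.
— Issue II —
Stage II.1 — burden on petitioner; standard: a preponderance (weight is at least 55).
    (d): 55 ≥ 55 [met]
  Stage II.1 carried; the burden shifts to the respondent.
Stage II.2 — burden on respondent; standard: a preponderance (weight is at least 55).
    (e): 56 ≥ 55 [met]
  All elements met at the final stage.
Every stage carried; the respondent prevails on this issue.
— Issue III —
Stage III.1 (petitioner, a more-likely-than-not showing, weight is at least 52): (f) 52 ≥ 52 — meets.
  Stage III.1 carried; the burden shifts to the respondent.
Stage III.2 (respondent, any credible evidence, weight is at least 12): (g) net 79−64=15 ≥ 12 — meets.
  The respondent carries the last stage.
All stages carried — the respondent prevails on this issue.
Per-issue: Issue I → respondent; Issue II → respondent; Issue III → respondent. The petitioner must prevail on every issue; overall, the respondent prevails.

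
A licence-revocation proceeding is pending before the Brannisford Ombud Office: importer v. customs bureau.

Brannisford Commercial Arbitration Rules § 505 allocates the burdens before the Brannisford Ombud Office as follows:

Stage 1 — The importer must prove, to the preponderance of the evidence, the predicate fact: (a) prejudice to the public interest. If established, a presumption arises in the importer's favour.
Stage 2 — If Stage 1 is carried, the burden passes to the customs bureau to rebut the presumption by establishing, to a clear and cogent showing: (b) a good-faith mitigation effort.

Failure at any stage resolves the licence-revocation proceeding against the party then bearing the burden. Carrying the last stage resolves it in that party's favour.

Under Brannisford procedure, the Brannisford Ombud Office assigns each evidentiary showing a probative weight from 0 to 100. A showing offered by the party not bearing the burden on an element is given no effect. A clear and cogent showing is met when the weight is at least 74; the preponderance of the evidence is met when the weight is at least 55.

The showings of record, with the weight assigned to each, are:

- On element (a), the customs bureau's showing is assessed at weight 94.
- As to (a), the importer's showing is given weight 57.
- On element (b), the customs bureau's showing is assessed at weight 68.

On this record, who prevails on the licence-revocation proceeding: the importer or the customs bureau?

Stage 1 — burden on importer; standard: the preponderance of the evidence (weight is at least 55).
    (a): 57 (customs bureau's 94 disregarded) ≥ 55 [met]
  The importer carries Stage 1; the customs bureau now bears the burden.
Stage 2 — burden on customs bureau; standard: a clear and cogent showing (weight is at least 74).
    (b): 68 < 74 [not met]
  Not every element is met, so the customs bureau fails to carry Stage 2.
The importer prevails.

importer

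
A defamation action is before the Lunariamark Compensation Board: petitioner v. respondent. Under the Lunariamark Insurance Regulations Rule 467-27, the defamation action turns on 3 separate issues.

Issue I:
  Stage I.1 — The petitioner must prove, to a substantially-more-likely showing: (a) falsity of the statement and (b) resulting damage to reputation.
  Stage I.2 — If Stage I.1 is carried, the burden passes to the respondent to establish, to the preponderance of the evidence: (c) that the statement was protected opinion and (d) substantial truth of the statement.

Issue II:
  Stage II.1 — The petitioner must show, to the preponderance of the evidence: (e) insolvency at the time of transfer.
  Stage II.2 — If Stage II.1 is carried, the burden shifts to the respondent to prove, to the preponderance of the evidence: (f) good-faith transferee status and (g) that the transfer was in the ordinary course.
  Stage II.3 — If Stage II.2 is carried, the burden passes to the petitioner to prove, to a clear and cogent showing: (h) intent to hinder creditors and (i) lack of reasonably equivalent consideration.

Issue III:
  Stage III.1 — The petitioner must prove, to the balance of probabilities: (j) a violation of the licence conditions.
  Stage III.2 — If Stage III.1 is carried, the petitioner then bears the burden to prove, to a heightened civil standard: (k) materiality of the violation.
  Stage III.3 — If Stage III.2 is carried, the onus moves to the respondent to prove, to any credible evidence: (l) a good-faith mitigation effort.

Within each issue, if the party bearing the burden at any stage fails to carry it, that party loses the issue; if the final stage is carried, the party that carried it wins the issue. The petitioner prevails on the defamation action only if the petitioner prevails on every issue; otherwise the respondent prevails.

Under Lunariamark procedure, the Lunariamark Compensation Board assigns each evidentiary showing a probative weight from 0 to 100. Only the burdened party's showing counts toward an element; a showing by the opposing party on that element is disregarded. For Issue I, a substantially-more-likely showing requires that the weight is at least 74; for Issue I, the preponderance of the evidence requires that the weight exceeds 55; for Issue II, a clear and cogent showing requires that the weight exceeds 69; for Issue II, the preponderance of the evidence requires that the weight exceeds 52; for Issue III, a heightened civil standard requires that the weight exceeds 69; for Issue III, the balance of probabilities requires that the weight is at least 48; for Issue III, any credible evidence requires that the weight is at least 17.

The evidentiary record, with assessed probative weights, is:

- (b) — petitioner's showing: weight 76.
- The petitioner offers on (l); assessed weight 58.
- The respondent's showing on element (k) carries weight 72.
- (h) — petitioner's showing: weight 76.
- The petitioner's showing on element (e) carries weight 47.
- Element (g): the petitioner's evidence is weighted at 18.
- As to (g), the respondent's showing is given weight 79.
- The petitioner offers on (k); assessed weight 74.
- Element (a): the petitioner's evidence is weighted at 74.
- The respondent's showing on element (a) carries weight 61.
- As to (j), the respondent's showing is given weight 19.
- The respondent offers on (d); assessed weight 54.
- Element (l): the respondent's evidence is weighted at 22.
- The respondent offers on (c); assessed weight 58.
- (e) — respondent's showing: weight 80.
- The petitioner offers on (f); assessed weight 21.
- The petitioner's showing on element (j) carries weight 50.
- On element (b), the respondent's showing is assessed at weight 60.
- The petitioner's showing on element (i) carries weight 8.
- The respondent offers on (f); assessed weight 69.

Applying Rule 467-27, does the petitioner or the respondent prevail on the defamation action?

— Issue I —
At Stage I.1 the petitioner must meet a substantially-more-likely showing (weight is at least 74): on (a) the weight is 74 (the respondent's 61 is given no effect), which does reach 74, so (a) meets the standard; on (b) the weight is 76 (the respondent's 60 is given no effect), which does reach 74, so (b) meets the standard.
  Stage I.1 carried; the burden shifts to the respondent.
At Stage I.2 the respondent must meet the preponderance of the evidence (weight exceeds 55): on (c) the weight is 58, > 55, so (c) meets the standard; on (d) the weight is 54, which does not exceed 55, so (d) does not meet the standard.
  Stage I.2 not carried; the respondent fails its burden.
The analysis ends at Stage I.2; the petitioner prevails on this issue.
— Issue II —
Stage II.1 — burden on petitioner; standard: the preponderance of the evidence (weight exceeds 52).
    (e): 47 (respondent's 80 disregarded) ≤ 52 [not met]
  The petitioner does not carry Stage II.1.
So the respondent prevails on this issue.
— Issue III —
Stage III.1 (petitioner, the balance of probabilities, weight is at least 48): (j) 50 (respondent's 19 disregarded) ≥ 48 — meets.
  All elements met. The petitioner retains the burden for Stage III.2.
Stage III.2 (petitioner, a heightened civil standard, weight exceeds 69): (k) 74 (respondent's 72 disregarded) > 69 — meets.
  Stage III.2 is satisfied; the onus moves to the respondent.
Stage III.3 (respondent, any credible evidence, weight is at least 17): (l) 22 (petitioner's 58 disregarded) ≥ 17 — meets.
  Stage III.3 carried; the final stage is satisfied.
All stages carried — the respondent prevails on this issue.
Per-issue: Issue I → petitioner; Issue II → respondent; Issue III → respondent. The petitioner must prevail on every issue; overall, the respondent prevails.

respondent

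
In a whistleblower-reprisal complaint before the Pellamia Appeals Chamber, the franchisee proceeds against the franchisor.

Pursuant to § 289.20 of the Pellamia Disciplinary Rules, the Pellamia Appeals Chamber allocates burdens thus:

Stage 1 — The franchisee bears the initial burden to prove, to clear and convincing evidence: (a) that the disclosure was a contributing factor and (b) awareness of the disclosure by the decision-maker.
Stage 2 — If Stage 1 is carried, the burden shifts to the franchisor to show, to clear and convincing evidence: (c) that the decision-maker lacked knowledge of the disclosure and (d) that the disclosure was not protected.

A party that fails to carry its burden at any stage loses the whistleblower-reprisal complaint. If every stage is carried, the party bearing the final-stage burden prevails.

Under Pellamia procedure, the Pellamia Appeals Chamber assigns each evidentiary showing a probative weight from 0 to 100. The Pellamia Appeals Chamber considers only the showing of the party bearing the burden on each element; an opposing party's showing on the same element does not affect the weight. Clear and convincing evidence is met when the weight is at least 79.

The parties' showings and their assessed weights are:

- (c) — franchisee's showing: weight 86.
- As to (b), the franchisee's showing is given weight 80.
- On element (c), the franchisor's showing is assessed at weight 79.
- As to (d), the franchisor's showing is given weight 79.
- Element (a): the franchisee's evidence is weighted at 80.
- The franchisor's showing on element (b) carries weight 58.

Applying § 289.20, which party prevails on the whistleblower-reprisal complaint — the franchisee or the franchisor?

Stage 1 (franchisee, clear and convincing evidence, weight is at least 79): (a) 80 ≥ 79 — meets; (b) 80 (franchisor's 58 disregarded) ≥ 79 — meets.
  The franchisee carries Stage 1; the franchisor now bears the burden.
Stage 2 (franchisor, clear and convincing evidence, weight is at least 79): (c) 79 (franchisee's 86 disregarded) ≥ 79 — meets; (d) 79 ≥ 79 — meets.
  All elements met at the final stage.
Every stage carried; the franchisor prevails.

franchisor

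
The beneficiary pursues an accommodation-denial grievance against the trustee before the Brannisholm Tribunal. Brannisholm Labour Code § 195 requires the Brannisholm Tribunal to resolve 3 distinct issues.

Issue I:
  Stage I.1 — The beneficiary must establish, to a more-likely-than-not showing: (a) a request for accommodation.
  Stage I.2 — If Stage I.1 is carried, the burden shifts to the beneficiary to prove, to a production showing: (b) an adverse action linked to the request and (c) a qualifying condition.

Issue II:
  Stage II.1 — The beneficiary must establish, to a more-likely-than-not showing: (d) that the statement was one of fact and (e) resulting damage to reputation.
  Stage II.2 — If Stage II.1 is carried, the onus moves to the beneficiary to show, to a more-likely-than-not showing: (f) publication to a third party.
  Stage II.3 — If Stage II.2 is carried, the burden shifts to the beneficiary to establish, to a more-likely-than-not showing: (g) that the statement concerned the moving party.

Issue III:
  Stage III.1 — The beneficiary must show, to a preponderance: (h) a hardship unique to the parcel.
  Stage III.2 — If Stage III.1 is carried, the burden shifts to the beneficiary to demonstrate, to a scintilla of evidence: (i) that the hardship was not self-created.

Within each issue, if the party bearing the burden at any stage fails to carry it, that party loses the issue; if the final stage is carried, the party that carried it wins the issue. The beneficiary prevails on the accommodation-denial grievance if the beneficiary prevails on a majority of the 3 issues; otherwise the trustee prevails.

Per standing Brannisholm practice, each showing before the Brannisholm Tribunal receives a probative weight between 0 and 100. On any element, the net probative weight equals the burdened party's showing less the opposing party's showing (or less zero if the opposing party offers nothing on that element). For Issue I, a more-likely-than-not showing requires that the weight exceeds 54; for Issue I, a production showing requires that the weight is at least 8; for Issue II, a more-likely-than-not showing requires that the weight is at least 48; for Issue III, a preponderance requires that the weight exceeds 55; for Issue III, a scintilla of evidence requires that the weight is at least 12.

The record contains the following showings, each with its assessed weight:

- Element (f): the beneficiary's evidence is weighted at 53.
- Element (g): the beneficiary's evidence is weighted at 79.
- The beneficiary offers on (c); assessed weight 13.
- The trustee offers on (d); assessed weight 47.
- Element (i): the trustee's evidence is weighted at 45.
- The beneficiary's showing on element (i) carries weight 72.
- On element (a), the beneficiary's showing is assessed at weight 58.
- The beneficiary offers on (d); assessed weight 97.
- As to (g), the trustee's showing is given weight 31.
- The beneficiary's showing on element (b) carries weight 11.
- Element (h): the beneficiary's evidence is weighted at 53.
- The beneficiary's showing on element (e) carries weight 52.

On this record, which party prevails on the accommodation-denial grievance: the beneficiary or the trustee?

beneficiary

— Issue I —
Stage I.1 — burden on beneficiary; standard: a more-likely-than-not showing (weight exceeds 54).
    (a): 58 > 54 [met]
  All elements met. The beneficiary retains the burden for Stage I.2.
Stage I.2 — burden on beneficiary; standard: a production showing (weight is at least 8).
    (b): 11 ≥ 8 [met]
    (c): 13 ≥ 8 [met]
  Stage I.2 carried; the final stage is satisfied.
Every stage carried; the beneficiary prevails on this issue.
— Issue II —
At Stage II.1 the beneficiary must meet a more-likely-than-not showing (weight is at least 48): on (d) the weight is 97 less the opposing 47 gives net 50, which does reach 48, so (d) meets the standard; on (e) the weight is 52, ≥ 48, so (e) meets the standard.
  Stage II.1 carried; the burden remains with the beneficiary.
At Stage II.2 the beneficiary must meet a more-likely-than-not showing (weight is at least 48): on (f) the weight is 53, which does reach 48, so (f) meets the standard.
  Stage II.2 carried; the burden remains with the beneficiary.
At Stage II.3 the beneficiary must meet a more-likely-than-not showing (weight is at least 48): on (g) the weight is 79 less the opposing 31 gives net 48, ≥ 48, so (g) meets the standard.
  All elements met at the final stage.
With every stage satisfied, the beneficiary prevails on this issue.
— Issue III —
Stage III.1 — burden on beneficiary; standard: a preponderance (weight exceeds 55).
    (h): 53 ≤ 55 [not met]
  The beneficiary does not carry Stage III.1.
The trustee prevails on this issue.
Per-issue: Issue I → beneficiary; Issue II → beneficiary; Issue III → trustee. The beneficiary must prevail on a majority of issues; overall, the beneficiary prevails.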